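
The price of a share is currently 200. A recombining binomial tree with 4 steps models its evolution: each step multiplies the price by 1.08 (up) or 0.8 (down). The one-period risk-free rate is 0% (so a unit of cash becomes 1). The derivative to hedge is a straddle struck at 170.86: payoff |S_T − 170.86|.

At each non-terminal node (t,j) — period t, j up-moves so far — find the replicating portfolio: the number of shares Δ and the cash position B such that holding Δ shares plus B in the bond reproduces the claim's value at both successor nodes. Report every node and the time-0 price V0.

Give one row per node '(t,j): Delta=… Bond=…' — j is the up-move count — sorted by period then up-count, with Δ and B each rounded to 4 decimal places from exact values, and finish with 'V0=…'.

(0,0): Delta=0.3976 Bond=-30.3764
(1,0): Delta=-0.3009 Bond=81.3734
(1,1): Delta=0.6045 Bond=-75.0763
(2,0): Delta=-1.0000 Bond=170.8600
(2,1): Delta=-0.0937 Bond=45.5787
(2,2): Delta=0.8114 Bond=-123.3382
(3,0): Delta=-1.0000 Bond=170.8600
(3,1): Delta=-1.0000 Bond=170.8600
(3,2): Delta=0.1748 Bond=-4.5338
(3,3): Delta=1.0000 Bond=-170.8600
V0=49.1337

Under the risk-neutral measure, an up-move has probability p* = (R−d)/(u−d) = 0.7143 and values discount at R = 1.
Terminal values V(4,·): V(4,0)=88.9400, V(4,1)=60.2680, V(4,2)=21.5608, V(4,3)=30.6939, V(4,4)=101.2378
(3,0): S=102.4000. Δ = (V_up−V_dn)/(S_up−S_dn) = (60.2680−88.9400)/(110.5920−81.9200) = -1.0000. V = [p*·60.2680 + (1−p*)·88.9400]/1 = 68.4600. B = V − Δ·S = 170.8600.
(3,1): S=138.2400. Δ = (V_up−V_dn)/(S_up−S_dn) = (21.5608−60.2680)/(149.2992−110.5920) = -1.0000. V = [p*·21.5608 + (1−p*)·60.2680]/1 = 32.6200. B = V − Δ·S = 170.8600.
(3,2): S=186.6240. Δ = (V_up−V_dn)/(S_up−S_dn) = (30.6939−21.5608)/(201.5539−149.2992) = 0.1748. V = [p*·30.6939 + (1−p*)·21.5608]/1 = 28.0845. B = V − Δ·S = -4.5338.
(3,3): S=251.9424. Δ = (V_up−V_dn)/(S_up−S_dn) = (101.2378−30.6939)/(272.0978−201.5539) = 1.0000. V = [p*·101.2378 + (1−p*)·30.6939]/1 = 81.0824. B = V − Δ·S = -170.8600.
(2,0): S=128.0000. Δ = (V_up−V_dn)/(S_up−S_dn) = (32.6200−68.4600)/(138.2400−102.4000) = -1.0000. V = [p*·32.6200 + (1−p*)·68.4600]/1 = 42.8600. B = V − Δ·S = 170.8600.
(2,1): S=172.8000. Δ = (V_up−V_dn)/(S_up−S_dn) = (28.0845−32.6200)/(186.6240−138.2400) = -0.0937. V = [p*·28.0845 + (1−p*)·32.6200]/1 = 29.3803. B = V − Δ·S = 45.5787.
(2,2): S=233.2800. Δ = (V_up−V_dn)/(S_up−S_dn) = (81.0824−28.0845)/(251.9424−186.6240) = 0.8114. V = [p*·81.0824 + (1−p*)·28.0845]/1 = 65.9401. B = V − Δ·S = -123.3382.
(1,0): S=160.0000. Δ = (V_up−V_dn)/(S_up−S_dn) = (29.3803−42.8600)/(172.8000−128.0000) = -0.3009. V = [p*·29.3803 + (1−p*)·42.8600]/1 = 33.2317. B = V − Δ·S = 81.3734.
(1,1): S=216.0000. Δ = (V_up−V_dn)/(S_up−S_dn) = (65.9401−29.3803)/(233.2800−172.8000) = 0.6045. V = [p*·65.9401 + (1−p*)·29.3803]/1 = 55.4945. B = V − Δ·S = -75.0763.
(0,0): S=200.0000. Δ = (V_up−V_dn)/(S_up−S_dn) = (55.4945−33.2317)/(216.0000−160.0000) = 0.3976. V = [p*·55.4945 + (1−p*)·33.2317]/1 = 49.1337. B = V − Δ·S = -30.3764.
The time-0 hedge costs 49.1337, which is the no-arbitrage price.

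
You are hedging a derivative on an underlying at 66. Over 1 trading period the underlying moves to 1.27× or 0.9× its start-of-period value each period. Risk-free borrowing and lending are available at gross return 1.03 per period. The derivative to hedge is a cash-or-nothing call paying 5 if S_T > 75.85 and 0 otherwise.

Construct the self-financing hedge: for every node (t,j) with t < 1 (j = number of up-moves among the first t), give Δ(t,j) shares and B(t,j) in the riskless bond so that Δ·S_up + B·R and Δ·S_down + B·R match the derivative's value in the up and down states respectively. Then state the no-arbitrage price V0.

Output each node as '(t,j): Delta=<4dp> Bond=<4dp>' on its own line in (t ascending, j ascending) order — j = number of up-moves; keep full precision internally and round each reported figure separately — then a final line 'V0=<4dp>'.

Under the risk-neutral measure, an up-move has probability p* = (R−d)/(u−d) = 0.3514 and values discount at R = 1.03.
Terminal values V(1,·): V(1,0)=0.0000, V(1,1)=5.0000
  t=0,j=0: stock 66.0000 → up 83.8200 (V=5.0000), down 59.4000 (V=0.0000). Price 1.7056; hedge Δ=0.2048, bond B=-11.8079.
Each (Δ,B) replicates both successor values, so the strategy is self-financing and V0 is arbitrage-free.

(0,0): Delta=0.2048 Bond=-11.8079
V0=1.7056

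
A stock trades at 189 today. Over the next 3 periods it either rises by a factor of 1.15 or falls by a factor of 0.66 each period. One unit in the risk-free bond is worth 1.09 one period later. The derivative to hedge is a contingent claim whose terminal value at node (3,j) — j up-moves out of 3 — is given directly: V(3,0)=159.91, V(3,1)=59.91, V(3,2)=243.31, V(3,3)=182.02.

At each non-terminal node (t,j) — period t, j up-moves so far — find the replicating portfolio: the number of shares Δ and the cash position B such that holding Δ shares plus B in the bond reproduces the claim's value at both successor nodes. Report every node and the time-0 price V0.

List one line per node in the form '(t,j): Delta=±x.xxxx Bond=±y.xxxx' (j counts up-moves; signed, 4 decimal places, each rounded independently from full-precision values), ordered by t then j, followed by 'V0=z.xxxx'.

(0,0): Delta=-0.0844 Bond=166.1352
(1,0): Delta=2.2319 Bond=-107.8463
(1,1): Delta=-0.2699 Bond=221.4037
(2,0): Delta=-2.4789 Bond=270.2788
(2,1): Delta=2.6092 Bond=-171.6684
(2,2): Delta=-0.5004 Bond=298.9577
V0=150.1880

Since d<R<u, set p* = (R−d)/(u−d) = 0.8776; price each node as the discounted p*-expectation of its children.
Terminal values V(3,·): V(3,0)=159.9100, V(3,1)=59.9100, V(3,2)=243.3100, V(3,3)=182.0200
  t=2,j=0: stock 82.3284 → up 94.6777 (V=59.9100), down 54.3367 (V=159.9100). Price 66.1972; hedge Δ=-2.4789, bond B=270.2788.
  t=2,j=1: stock 143.4510 → up 164.9686 (V=243.3100), down 94.6777 (V=59.9100). Price 202.6173; hedge Δ=2.6092, bond B=-171.6684.
  t=2,j=2: stock 249.9525 → up 287.4454 (V=182.0200), down 164.9686 (V=243.3100). Price 173.8761; hedge Δ=-0.5004, bond B=298.9577.
  t=1,j=0: stock 124.7400 → up 143.4510 (V=202.6173), down 82.3284 (V=66.1972). Price 170.5622; hedge Δ=2.2319, bond B=-107.8463.
  t=1,j=1: stock 217.3500 → up 249.9525 (V=173.8761), down 143.4510 (V=202.6173). Price 162.7481; hedge Δ=-0.2699, bond B=221.4037.
  t=0,j=0: stock 189.0000 → up 217.3500 (V=162.7481), down 124.7400 (V=170.5622). Price 150.1880; hedge Δ=-0.0844, bond B=166.1352.
Root portfolio cost Δ·189+B reproduces V0=150.1880.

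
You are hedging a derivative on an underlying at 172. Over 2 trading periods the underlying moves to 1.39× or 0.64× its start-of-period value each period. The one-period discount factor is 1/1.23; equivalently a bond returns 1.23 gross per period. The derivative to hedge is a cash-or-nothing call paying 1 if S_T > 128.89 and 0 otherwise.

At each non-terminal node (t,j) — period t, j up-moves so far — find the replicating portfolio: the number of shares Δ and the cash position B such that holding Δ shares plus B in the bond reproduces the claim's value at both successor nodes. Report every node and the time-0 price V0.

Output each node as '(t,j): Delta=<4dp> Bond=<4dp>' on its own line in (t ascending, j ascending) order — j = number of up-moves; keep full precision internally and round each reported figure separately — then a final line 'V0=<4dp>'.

(0,0): Delta=0.0013 Bond=0.3996
(1,0): Delta=0.0121 Bond=-0.6938
(1,1): Delta=0.0000 Bond=0.8130
V0=0.6309

No-arbitrage ⇒ martingale measure with p* = (R−d)/(u−d) = 0.7867.
Payoff layer (t=2): V(2,0)=0.0000, V(2,1)=1.0000, V(2,2)=1.0000
Node (1,0) S=110.0800: V=(p*·1.0000+(1−p*)·0.0000)/1.23=0.6396; Δ=(1.0000−0.0000)/(153.0112−70.4512)=0.0121; B=V−Δ·S=-0.6938
Node (1,1) S=239.0800: V=(p*·1.0000+(1−p*)·1.0000)/1.23=0.8130; Δ=(1.0000−1.0000)/(332.3212−153.0112)=0.0000; B=V−Δ·S=0.8130
Node (0,0) S=172.0000: V=(p*·0.8130+(1−p*)·0.6396)/1.23=0.6309; Δ=(0.8130−0.6396)/(239.0800−110.0800)=0.0013; B=V−Δ·S=0.3996
Check: Δ(0,0)·S0 + B(0,0) = 0.6309 = V0.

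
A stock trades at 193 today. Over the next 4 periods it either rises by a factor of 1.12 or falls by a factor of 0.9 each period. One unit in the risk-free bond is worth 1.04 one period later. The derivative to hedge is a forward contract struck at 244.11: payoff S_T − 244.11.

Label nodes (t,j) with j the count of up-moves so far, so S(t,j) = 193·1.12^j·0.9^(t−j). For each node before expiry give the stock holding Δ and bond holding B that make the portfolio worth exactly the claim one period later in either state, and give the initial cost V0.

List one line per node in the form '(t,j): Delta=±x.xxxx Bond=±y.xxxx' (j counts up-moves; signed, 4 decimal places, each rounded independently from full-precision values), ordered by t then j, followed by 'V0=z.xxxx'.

(0,0): Delta=1.0000 Bond=-208.6663
(1,0): Delta=1.0000 Bond=-217.0129
(1,1): Delta=1.0000 Bond=-217.0129
(2,0): Delta=1.0000 Bond=-225.6934
(2,1): Delta=1.0000 Bond=-225.6934
(2,2): Delta=1.0000 Bond=-225.6934
(3,0): Delta=1.0000 Bond=-234.7212
(3,1): Delta=1.0000 Bond=-234.7212
(3,2): Delta=1.0000 Bond=-234.7212
(3,3): Delta=1.0000 Bond=-234.7212
V0=-15.6663

Since d<R<u, set p* = (R−d)/(u−d) = 0.6364; price each node as the discounted p*-expectation of its children.
At expiry t=4: V(4,0)=-117.4827, V(4,1)=-86.5294, V(4,2)=-48.0096, V(4,3)=-0.0740, V(4,4)=59.5792
Node (3,0) S=140.6970: V=(p*·-86.5294+(1−p*)·-117.4827)/1.04=-94.0242; Δ=(-86.5294−-117.4827)/(157.5806−126.6273)=1.0000; B=V−Δ·S=-234.7212
Node (3,1) S=175.0896: V=(p*·-48.0096+(1−p*)·-86.5294)/1.04=-59.6316; Δ=(-48.0096−-86.5294)/(196.1004−157.5806)=1.0000; B=V−Δ·S=-234.7212
Node (3,2) S=217.8893: V=(p*·-0.0740+(1−p*)·-48.0096)/1.04=-16.8319; Δ=(-0.0740−-48.0096)/(244.0360−196.1004)=1.0000; B=V−Δ·S=-234.7212
Node (3,3) S=271.1511: V=(p*·59.5792+(1−p*)·-0.0740)/1.04=36.4300; Δ=(59.5792−-0.0740)/(303.6892−244.0360)=1.0000; B=V−Δ·S=-234.7212
Node (2,0) S=156.3300: V=(p*·-59.6316+(1−p*)·-94.0242)/1.04=-69.3634; Δ=(-59.6316−-94.0242)/(175.0896−140.6970)=1.0000; B=V−Δ·S=-225.6934
Node (2,1) S=194.5440: V=(p*·-16.8319+(1−p*)·-59.6316)/1.04=-31.1494; Δ=(-16.8319−-59.6316)/(217.8893−175.0896)=1.0000; B=V−Δ·S=-225.6934
Node (2,2) S=242.0992: V=(p*·36.4300+(1−p*)·-16.8319)/1.04=16.4058; Δ=(36.4300−-16.8319)/(271.1511−217.8893)=1.0000; B=V−Δ·S=-225.6934
Node (1,0) S=173.7000: V=(p*·-31.1494+(1−p*)·-69.3634)/1.04=-43.3129; Δ=(-31.1494−-69.3634)/(194.5440−156.3300)=1.0000; B=V−Δ·S=-217.0129
Node (1,1) S=216.1600: V=(p*·16.4058+(1−p*)·-31.1494)/1.04=-0.8529; Δ=(16.4058−-31.1494)/(242.0992−194.5440)=1.0000; B=V−Δ·S=-217.0129
Node (0,0) S=193.0000: V=(p*·-0.8529+(1−p*)·-43.3129)/1.04=-15.6663; Δ=(-0.8529−-43.3129)/(216.1600−173.7000)=1.0000; B=V−Δ·S=-208.6663
Check: Δ(0,0)·S0 + B(0,0) = -15.6663 = V0.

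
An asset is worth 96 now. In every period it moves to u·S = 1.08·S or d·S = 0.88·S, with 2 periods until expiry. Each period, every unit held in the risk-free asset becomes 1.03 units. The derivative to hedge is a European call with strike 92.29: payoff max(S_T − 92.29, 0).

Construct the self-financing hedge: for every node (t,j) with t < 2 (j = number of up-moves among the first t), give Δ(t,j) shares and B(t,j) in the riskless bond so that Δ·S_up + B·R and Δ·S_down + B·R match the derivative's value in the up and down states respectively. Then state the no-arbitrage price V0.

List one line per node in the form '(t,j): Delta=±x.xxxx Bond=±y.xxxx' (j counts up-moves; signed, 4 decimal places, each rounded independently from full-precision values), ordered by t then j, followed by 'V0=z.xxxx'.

(0,0): Delta=0.7465 Bond=-61.2296
(1,0): Delta=0.0000 Bond=0.0000
(1,1): Delta=0.9493 Bond=-84.0887
V0=10.4369

Under the risk-neutral measure, an up-move has probability p* = (R−d)/(u−d) = 0.7500 and values discount at R = 1.03.
At expiry t=2: V(2,0)=0.0000, V(2,1)=0.0000, V(2,2)=19.6844
  t=1,j=0: stock 84.4800 → up 91.2384 (V=0.0000), down 74.3424 (V=0.0000). Price 0.0000; hedge Δ=0.0000, bond B=0.0000.
  t=1,j=1: stock 103.6800 → up 111.9744 (V=19.6844), down 91.2384 (V=0.0000). Price 14.3333; hedge Δ=0.9493, bond B=-84.0887.
  t=0,j=0: stock 96.0000 → up 103.6800 (V=14.3333), down 84.4800 (V=0.0000). Price 10.4369; hedge Δ=0.7465, bond B=-61.2296.
The time-0 hedge costs 10.4369, which is the no-arbitrage price.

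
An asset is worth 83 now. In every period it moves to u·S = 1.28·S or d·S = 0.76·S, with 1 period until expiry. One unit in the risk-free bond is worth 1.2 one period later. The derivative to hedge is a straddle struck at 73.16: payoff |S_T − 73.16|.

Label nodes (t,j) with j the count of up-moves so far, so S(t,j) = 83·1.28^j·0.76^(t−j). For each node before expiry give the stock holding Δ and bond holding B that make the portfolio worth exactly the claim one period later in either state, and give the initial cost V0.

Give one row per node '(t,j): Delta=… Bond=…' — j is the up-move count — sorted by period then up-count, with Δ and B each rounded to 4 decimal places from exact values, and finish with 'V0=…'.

The replicating-portfolio and risk-neutral prices coincide; use p* = (1.2−0.76)/(1.28−0.76) = 0.8462 for the latter.
Payoff layer (t=1): V(1,0)=10.0800, V(1,1)=33.0800
(0,0): S=83.0000. Δ = (V_up−V_dn)/(S_up−S_dn) = (33.0800−10.0800)/(106.2400−63.0800) = 0.5329. V = [p*·33.0800 + (1−p*)·10.0800]/1.2 = 24.6179. B = V − Δ·S = -19.6128.
Root portfolio cost Δ·83+B reproduces V0=24.6179.

(0,0): Delta=0.5329 Bond=-19.6128
V0=24.6179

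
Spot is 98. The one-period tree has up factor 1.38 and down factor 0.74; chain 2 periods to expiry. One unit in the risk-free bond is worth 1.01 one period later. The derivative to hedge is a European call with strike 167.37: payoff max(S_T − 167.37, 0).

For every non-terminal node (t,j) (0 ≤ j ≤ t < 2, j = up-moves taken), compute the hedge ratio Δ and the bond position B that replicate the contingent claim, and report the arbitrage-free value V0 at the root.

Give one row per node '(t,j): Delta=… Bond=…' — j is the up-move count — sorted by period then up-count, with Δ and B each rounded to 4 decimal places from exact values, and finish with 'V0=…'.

Since d<R<u, set p* = (R−d)/(u−d) = 0.4219; price each node as the discounted p*-expectation of its children.
At expiry t=2: V(2,0)=0.0000, V(2,1)=0.0000, V(2,2)=19.2612
(1,0): S=72.5200. Δ = (V_up−V_dn)/(S_up−S_dn) = (0.0000−0.0000)/(100.0776−53.6648) = 0.0000. V = [p*·0.0000 + (1−p*)·0.0000]/1.01 = 0.0000. B = V − Δ·S = 0.0000.
(1,1): S=135.2400. Δ = (V_up−V_dn)/(S_up−S_dn) = (19.2612−0.0000)/(186.6312−100.0776) = 0.2225. V = [p*·19.2612 + (1−p*)·0.0000]/1.01 = 8.0454. B = V − Δ·S = -22.0503.
(0,0): S=98.0000. Δ = (V_up−V_dn)/(S_up−S_dn) = (8.0454−0.0000)/(135.2400−72.5200) = 0.1283. V = [p*·8.0454 + (1−p*)·0.0000]/1.01 = 3.3605. B = V − Δ·S = -9.2103.
Each (Δ,B) replicates both successor values, so the strategy is self-financing and V0 is arbitrage-free.

(0,0): Delta=0.1283 Bond=-9.2103
(1,0): Delta=0.0000 Bond=0.0000
(1,1): Delta=0.2225 Bond=-22.0503
V0=3.3605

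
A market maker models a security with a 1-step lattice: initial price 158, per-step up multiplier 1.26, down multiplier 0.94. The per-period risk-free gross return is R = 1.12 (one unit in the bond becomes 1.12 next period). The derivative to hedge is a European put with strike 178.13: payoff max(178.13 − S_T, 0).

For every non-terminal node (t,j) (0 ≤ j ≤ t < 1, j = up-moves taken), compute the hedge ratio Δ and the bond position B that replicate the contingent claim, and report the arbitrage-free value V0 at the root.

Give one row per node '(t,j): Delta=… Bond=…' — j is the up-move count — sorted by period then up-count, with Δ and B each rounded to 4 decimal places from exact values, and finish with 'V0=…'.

(0,0): Delta=-0.5856 Bond=104.0977
V0=11.5664

No-arbitrage ⇒ martingale measure with p* = (R−d)/(u−d) = 0.5625.
Terminal payoffs: V(1,0)=29.6100, V(1,1)=0.0000
  t=0,j=0: stock 158.0000 → up 199.0800 (V=0.0000), down 148.5200 (V=29.6100). Price 11.5664; hedge Δ=-0.5856, bond B=104.0977.
Root portfolio cost Δ·158+B reproduces V0=11.5664.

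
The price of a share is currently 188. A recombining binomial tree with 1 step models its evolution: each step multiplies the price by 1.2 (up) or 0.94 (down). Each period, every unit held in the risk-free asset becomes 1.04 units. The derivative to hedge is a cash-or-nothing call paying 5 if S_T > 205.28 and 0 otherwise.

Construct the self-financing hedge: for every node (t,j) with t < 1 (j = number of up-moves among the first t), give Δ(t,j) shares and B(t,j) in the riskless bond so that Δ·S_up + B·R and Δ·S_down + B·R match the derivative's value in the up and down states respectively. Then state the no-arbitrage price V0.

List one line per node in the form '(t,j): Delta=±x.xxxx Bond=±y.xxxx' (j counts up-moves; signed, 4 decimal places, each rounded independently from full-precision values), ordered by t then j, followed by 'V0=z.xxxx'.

(0,0): Delta=0.1023 Bond=-17.3817
V0=1.8491

The replicating-portfolio and risk-neutral prices coincide; use p* = (1.04−0.94)/(1.2−0.94) = 0.3846 for the latter.
At expiry t=1: V(1,0)=0.0000, V(1,1)=5.0000
  t=0,j=0: stock 188.0000 → up 225.6000 (V=5.0000), down 176.7200 (V=0.0000). Price 1.8491; hedge Δ=0.1023, bond B=-17.3817.
Self-financing check: at every node Δ·S+B equals the discounted successor values.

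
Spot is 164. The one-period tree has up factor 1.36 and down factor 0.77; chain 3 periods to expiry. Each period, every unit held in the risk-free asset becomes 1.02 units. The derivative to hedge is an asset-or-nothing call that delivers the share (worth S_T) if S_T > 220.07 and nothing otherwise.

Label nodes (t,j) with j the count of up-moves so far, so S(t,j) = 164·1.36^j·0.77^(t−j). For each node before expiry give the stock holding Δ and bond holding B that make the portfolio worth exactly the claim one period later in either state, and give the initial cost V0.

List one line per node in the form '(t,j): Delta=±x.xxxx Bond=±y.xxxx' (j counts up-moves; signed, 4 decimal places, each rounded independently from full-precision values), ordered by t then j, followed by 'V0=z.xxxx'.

The replicating-portfolio and risk-neutral prices coincide; use p* = (1.02−0.77)/(1.36−0.77) = 0.4237 for the latter.
Payoff layer (t=3): V(3,0)=0.0000, V(3,1)=0.0000, V(3,2)=233.5675, V(3,3)=412.5348
Node (2,0) S=97.2356: V=(p*·0.0000+(1−p*)·0.0000)/1.02=0.0000; Δ=(0.0000−0.0000)/(132.2404−74.8714)=0.0000; B=V−Δ·S=0.0000
Node (2,1) S=171.7408: V=(p*·233.5675+(1−p*)·0.0000)/1.02=97.0287; Δ=(233.5675−0.0000)/(233.5675−132.2404)=2.3051; B=V−Δ·S=-298.8484
Node (2,2) S=303.3344: V=(p*·412.5348+(1−p*)·233.5675)/1.02=303.3344; Δ=(412.5348−233.5675)/(412.5348−233.5675)=1.0000; B=V−Δ·S=0.0000
Node (1,0) S=126.2800: V=(p*·97.0287+(1−p*)·0.0000)/1.02=40.3077; Δ=(97.0287−0.0000)/(171.7408−97.2356)=1.3023; B=V−Δ·S=-124.1477
Node (1,1) S=223.0400: V=(p*·303.3344+(1−p*)·97.0287)/1.02=180.8298; Δ=(303.3344−97.0287)/(303.3344−171.7408)=1.5677; B=V−Δ·S=-168.8409
Node (0,0) S=164.0000: V=(p*·180.8298+(1−p*)·40.3077)/1.02=97.8931; Δ=(180.8298−40.3077)/(223.0400−126.2800)=1.4523; B=V−Δ·S=-140.2799
Check: Δ(0,0)·S0 + B(0,0) = 97.8931 = V0.

(0,0): Delta=1.4523 Bond=-140.2799
(1,0): Delta=1.3023 Bond=-124.1477
(1,1): Delta=1.5677 Bond=-168.8409
(2,0): Delta=0.0000 Bond=0.0000
(2,1): Delta=2.3051 Bond=-298.8484
(2,2): Delta=1.0000 Bond=0.0000
V0=97.8931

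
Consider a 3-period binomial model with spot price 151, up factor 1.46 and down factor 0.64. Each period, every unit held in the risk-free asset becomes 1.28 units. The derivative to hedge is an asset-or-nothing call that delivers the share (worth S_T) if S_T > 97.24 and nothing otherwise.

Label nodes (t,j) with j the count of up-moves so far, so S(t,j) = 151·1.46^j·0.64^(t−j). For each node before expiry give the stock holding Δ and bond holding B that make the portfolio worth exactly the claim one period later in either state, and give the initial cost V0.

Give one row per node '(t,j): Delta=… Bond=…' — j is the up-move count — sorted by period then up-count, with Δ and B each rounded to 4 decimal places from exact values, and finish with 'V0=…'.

(0,0): Delta=1.1405 Bond=-26.2696
(1,0): Delta=1.5851 Bond=-76.5905
(1,1): Delta=1.0857 Bond=-21.5411
(2,0): Delta=0.0000 Bond=0.0000
(2,1): Delta=1.7805 Bond=-125.6084
(2,2): Delta=1.0000 Bond=0.0000
V0=145.9423

No-arbitrage ⇒ martingale measure with p* = (R−d)/(u−d) = 0.7805.
At expiry t=3: V(3,0)=0.0000, V(3,1)=0.0000, V(3,2)=205.9978, V(3,3)=469.9325
  t=2,j=0: stock 61.8496 → up 90.3004 (V=0.0000), down 39.5837 (V=0.0000). Price 0.0000; hedge Δ=0.0000, bond B=0.0000.
  t=2,j=1: stock 141.0944 → up 205.9978 (V=205.9978), down 90.3004 (V=0.0000). Price 125.6084; hedge Δ=1.7805, bond B=-125.6084.
  t=2,j=2: stock 321.8716 → up 469.9325 (V=469.9325), down 205.9978 (V=205.9978). Price 321.8716; hedge Δ=1.0000, bond B=0.0000.
  t=1,j=0: stock 96.6400 → up 141.0944 (V=125.6084), down 61.8496 (V=0.0000). Price 76.5905; hedge Δ=1.5851, bond B=-76.5905.
  t=1,j=1: stock 220.4600 → up 321.8716 (V=321.8716), down 141.0944 (V=125.6084). Price 217.8043; hedge Δ=1.0857, bond B=-21.5411.
  t=0,j=0: stock 151.0000 → up 220.4600 (V=217.8043), down 96.6400 (V=76.5905). Price 145.9423; hedge Δ=1.1405, bond B=-26.2696.
Root portfolio cost Δ·151+B reproduces V0=145.9423.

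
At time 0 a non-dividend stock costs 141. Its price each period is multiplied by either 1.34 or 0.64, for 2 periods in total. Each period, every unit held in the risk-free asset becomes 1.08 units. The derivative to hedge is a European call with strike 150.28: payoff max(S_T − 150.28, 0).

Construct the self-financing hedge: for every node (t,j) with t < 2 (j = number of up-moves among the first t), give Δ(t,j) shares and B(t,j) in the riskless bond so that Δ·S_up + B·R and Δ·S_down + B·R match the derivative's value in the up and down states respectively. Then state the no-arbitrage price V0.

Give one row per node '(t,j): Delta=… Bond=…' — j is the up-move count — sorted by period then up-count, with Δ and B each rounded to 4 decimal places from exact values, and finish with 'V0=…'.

(0,0): Delta=0.6068 Bond=-50.6994
(1,0): Delta=0.0000 Bond=0.0000
(1,1): Delta=0.7780 Bond=-87.1108
V0=34.8558

No-arbitrage ⇒ martingale measure with p* = (R−d)/(u−d) = 0.6286.
At expiry t=2: V(2,0)=0.0000, V(2,1)=0.0000, V(2,2)=102.8996
(1,0): S=90.2400. Δ = (V_up−V_dn)/(S_up−S_dn) = (0.0000−0.0000)/(120.9216−57.7536) = 0.0000. V = [p*·0.0000 + (1−p*)·0.0000]/1.08 = 0.0000. B = V − Δ·S = 0.0000.
(1,1): S=188.9400. Δ = (V_up−V_dn)/(S_up−S_dn) = (102.8996−0.0000)/(253.1796−120.9216) = 0.7780. V = [p*·102.8996 + (1−p*)·0.0000]/1.08 = 59.8887. B = V − Δ·S = -87.1108.
(0,0): S=141.0000. Δ = (V_up−V_dn)/(S_up−S_dn) = (59.8887−0.0000)/(188.9400−90.2400) = 0.6068. V = [p*·59.8887 + (1−p*)·0.0000]/1.08 = 34.8558. B = V − Δ·S = -50.6994.
Root portfolio cost Δ·141+B reproduces V0=34.8558.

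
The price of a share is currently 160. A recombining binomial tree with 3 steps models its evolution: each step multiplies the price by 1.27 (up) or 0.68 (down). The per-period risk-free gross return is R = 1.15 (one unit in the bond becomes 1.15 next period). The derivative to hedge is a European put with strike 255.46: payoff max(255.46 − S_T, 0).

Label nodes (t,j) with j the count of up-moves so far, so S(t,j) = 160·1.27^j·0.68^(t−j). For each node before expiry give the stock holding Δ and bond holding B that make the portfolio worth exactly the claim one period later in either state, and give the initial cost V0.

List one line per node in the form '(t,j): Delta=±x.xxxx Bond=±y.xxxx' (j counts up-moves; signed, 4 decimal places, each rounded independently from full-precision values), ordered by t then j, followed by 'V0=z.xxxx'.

(0,0): Delta=-0.6326 Bond=133.2090
(1,0): Delta=-1.0000 Bond=193.1645
(1,1): Delta=-0.5824 Bond=142.9842
(2,0): Delta=-1.0000 Bond=222.1391
(2,1): Delta=-1.0000 Bond=222.1391
(2,2): Delta=-0.5253 Bond=149.6981
V0=31.9945

Under the risk-neutral measure, an up-move has probability p* = (R−d)/(u−d) = 0.7966 and values discount at R = 1.15.
At expiry t=3: V(3,0)=205.1509, V(3,1)=161.5003, V(3,2)=79.9765, V(3,3)=0.0000
(2,0): S=73.9840. Δ = (V_up−V_dn)/(S_up−S_dn) = (161.5003−205.1509)/(93.9597−50.3091) = -1.0000. V = [p*·161.5003 + (1−p*)·205.1509]/1.15 = 148.1551. B = V − Δ·S = 222.1391.
(2,1): S=138.1760. Δ = (V_up−V_dn)/(S_up−S_dn) = (79.9765−161.5003)/(175.4835−93.9597) = -1.0000. V = [p*·79.9765 + (1−p*)·161.5003]/1.15 = 83.9631. B = V − Δ·S = 222.1391.
(2,2): S=258.0640. Δ = (V_up−V_dn)/(S_up−S_dn) = (0.0000−79.9765)/(327.7413−175.4835) = -0.5253. V = [p*·0.0000 + (1−p*)·79.9765]/1.15 = 14.1447. B = V − Δ·S = 149.6981.
(1,0): S=108.8000. Δ = (V_up−V_dn)/(S_up−S_dn) = (83.9631−148.1551)/(138.1760−73.9840) = -1.0000. V = [p*·83.9631 + (1−p*)·148.1551]/1.15 = 84.3645. B = V − Δ·S = 193.1645.
(1,1): S=203.2000. Δ = (V_up−V_dn)/(S_up−S_dn) = (14.1447−83.9631)/(258.0640−138.1760) = -0.5824. V = [p*·14.1447 + (1−p*)·83.9631]/1.15 = 24.6479. B = V − Δ·S = 142.9842.
(0,0): S=160.0000. Δ = (V_up−V_dn)/(S_up−S_dn) = (24.6479−84.3645)/(203.2000−108.8000) = -0.6326. V = [p*·24.6479 + (1−p*)·84.3645]/1.15 = 31.9945. B = V − Δ·S = 133.2090.
Self-financing check: at every node Δ·S+B equals the discounted successor values.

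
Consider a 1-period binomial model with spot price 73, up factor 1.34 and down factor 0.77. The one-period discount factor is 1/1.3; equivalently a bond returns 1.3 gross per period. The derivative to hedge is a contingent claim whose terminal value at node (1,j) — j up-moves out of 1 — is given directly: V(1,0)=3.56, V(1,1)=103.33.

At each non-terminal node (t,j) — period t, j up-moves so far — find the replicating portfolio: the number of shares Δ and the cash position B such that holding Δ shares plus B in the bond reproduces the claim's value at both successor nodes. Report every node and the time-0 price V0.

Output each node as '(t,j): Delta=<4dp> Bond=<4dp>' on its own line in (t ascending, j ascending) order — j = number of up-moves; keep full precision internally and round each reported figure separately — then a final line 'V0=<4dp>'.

Under the risk-neutral measure, an up-move has probability p* = (R−d)/(u−d) = 0.9298 and values discount at R = 1.3.
Terminal values V(1,·): V(1,0)=3.5600, V(1,1)=103.3300
(0,0): S=73.0000. Δ = (V_up−V_dn)/(S_up−S_dn) = (103.3300−3.5600)/(97.8200−56.2100) = 2.3977. V = [p*·103.3300 + (1−p*)·3.5600]/1.3 = 74.0989. B = V − Δ·S = -100.9362.
Check: Δ(0,0)·S0 + B(0,0) = 74.0989 = V0.

(0,0): Delta=2.3977 Bond=-100.9362
V0=74.0989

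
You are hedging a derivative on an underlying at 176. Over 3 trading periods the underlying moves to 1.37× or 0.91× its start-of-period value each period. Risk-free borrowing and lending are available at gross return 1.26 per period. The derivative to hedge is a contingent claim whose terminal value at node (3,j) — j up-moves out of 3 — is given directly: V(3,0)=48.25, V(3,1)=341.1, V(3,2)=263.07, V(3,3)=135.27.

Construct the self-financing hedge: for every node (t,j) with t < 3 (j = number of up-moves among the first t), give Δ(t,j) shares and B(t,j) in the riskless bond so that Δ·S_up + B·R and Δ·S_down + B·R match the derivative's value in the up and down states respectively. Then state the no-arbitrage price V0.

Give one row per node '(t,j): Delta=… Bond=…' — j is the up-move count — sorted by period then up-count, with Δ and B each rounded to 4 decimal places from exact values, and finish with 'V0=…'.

(0,0): Delta=-0.6663 Bond=224.2521
(1,0): Delta=0.1148 Bond=157.4609
(1,1): Delta=-0.8293 Bond=321.8738
(2,0): Delta=4.3681 Bond=-421.4950
(2,1): Delta=-0.7731 Bond=393.2252
(2,2): Delta=-0.8410 Bond=409.4379
V0=106.9917

Since d<R<u, set p* = (R−d)/(u−d) = 0.7609; price each node as the discounted p*-expectation of its children.
Terminal payoffs: V(3,0)=48.2500, V(3,1)=341.1000, V(3,2)=263.0700, V(3,3)=135.2700
Node (2,0) S=145.7456: V=(p*·341.1000+(1−p*)·48.2500)/1.26=215.1354; Δ=(341.1000−48.2500)/(199.6715−132.6285)=4.3681; B=V−Δ·S=-421.4950
Node (2,1) S=219.4192: V=(p*·263.0700+(1−p*)·341.1000)/1.26=223.5947; Δ=(263.0700−341.1000)/(300.6043−199.6715)=-0.7731; B=V−Δ·S=393.2252
Node (2,2) S=330.3344: V=(p*·135.2700+(1−p*)·263.0700)/1.26=131.6118; Δ=(135.2700−263.0700)/(452.5581−300.6043)=-0.8410; B=V−Δ·S=409.4379
Node (1,0) S=160.1600: V=(p*·223.5947+(1−p*)·215.1354)/1.26=175.8507; Δ=(223.5947−215.1354)/(219.4192−145.7456)=0.1148; B=V−Δ·S=157.4609
Node (1,1) S=241.1200: V=(p*·131.6118+(1−p*)·223.5947)/1.26=121.9109; Δ=(131.6118−223.5947)/(330.3344−219.4192)=-0.8293; B=V−Δ·S=321.8738
Node (0,0) S=176.0000: V=(p*·121.9109+(1−p*)·175.8507)/1.26=106.9917; Δ=(121.9109−175.8507)/(241.1200−160.1600)=-0.6663; B=V−Δ·S=224.2521
Root portfolio cost Δ·176+B reproduces V0=106.9917.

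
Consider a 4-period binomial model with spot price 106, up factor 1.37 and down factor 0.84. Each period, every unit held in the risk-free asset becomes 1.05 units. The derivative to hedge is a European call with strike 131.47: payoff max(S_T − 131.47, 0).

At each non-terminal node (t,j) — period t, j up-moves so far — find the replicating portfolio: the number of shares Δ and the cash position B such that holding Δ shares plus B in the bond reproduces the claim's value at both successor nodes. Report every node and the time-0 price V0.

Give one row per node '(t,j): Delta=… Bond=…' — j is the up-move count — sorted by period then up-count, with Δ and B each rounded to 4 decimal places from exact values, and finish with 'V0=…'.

(0,0): Delta=0.5848 Bond=-42.5201
(1,0): Delta=0.3492 Bond=-23.6664
(1,1): Delta=0.8050 Bond=-76.6151
(2,0): Delta=0.0848 Bond=-5.0752
(2,1): Delta=0.5962 Bond=-54.9825
(2,2): Delta=1.0000 Bond=-119.2472
(3,0): Delta=0.0000 Bond=0.0000
(3,1): Delta=0.1641 Bond=-13.4492
(3,2): Delta=1.0000 Bond=-125.2095
(3,3): Delta=1.0000 Bond=-125.2095
V0=19.4718

No-arbitrage ⇒ martingale measure with p* = (R−d)/(u−d) = 0.3962.
Payoff layer (t=4): V(4,0)=0.0000, V(4,1)=0.0000, V(4,2)=8.9101, V(4,3)=97.4833, V(4,4)=241.9419
  t=3,j=0: stock 62.8266 → up 86.0725 (V=0.0000), down 52.7744 (V=0.0000). Price 0.0000; hedge Δ=0.0000, bond B=0.0000.
  t=3,j=1: stock 102.4672 → up 140.3801 (V=8.9101), down 86.0725 (V=0.0000). Price 3.3623; hedge Δ=0.1641, bond B=-13.4492.
  t=3,j=2: stock 167.1192 → up 228.9533 (V=97.4833), down 140.3801 (V=8.9101). Price 41.9097; hedge Δ=1.0000, bond B=-125.2095.
  t=3,j=3: stock 272.5634 → up 373.4119 (V=241.9419), down 228.9533 (V=97.4833). Price 147.3539; hedge Δ=1.0000, bond B=-125.2095.
  t=2,j=0: stock 74.7936 → up 102.4672 (V=3.3623), down 62.8266 (V=0.0000). Price 1.2688; hedge Δ=0.0848, bond B=-5.0752.
  t=2,j=1: stock 121.9848 → up 167.1192 (V=41.9097), down 102.4672 (V=3.3623). Price 17.7484; hedge Δ=0.5962, bond B=-54.9825.
  t=2,j=2: stock 198.9514 → up 272.5634 (V=147.3539), down 167.1192 (V=41.9097). Price 79.7042; hedge Δ=1.0000, bond B=-119.2472.
  t=1,j=0: stock 89.0400 → up 121.9848 (V=17.7484), down 74.7936 (V=1.2688). Price 7.4271; hedge Δ=0.3492, bond B=-23.6664.
  t=1,j=1: stock 145.2200 → up 198.9514 (V=79.7042), down 121.9848 (V=17.7484). Price 40.2828; hedge Δ=0.8050, bond B=-76.6151.
  t=0,j=0: stock 106.0000 → up 145.2200 (V=40.2828), down 89.0400 (V=7.4271). Price 19.4718; hedge Δ=0.5848, bond B=-42.5201.
Self-financing check: at every node Δ·S+B equals the discounted successor values.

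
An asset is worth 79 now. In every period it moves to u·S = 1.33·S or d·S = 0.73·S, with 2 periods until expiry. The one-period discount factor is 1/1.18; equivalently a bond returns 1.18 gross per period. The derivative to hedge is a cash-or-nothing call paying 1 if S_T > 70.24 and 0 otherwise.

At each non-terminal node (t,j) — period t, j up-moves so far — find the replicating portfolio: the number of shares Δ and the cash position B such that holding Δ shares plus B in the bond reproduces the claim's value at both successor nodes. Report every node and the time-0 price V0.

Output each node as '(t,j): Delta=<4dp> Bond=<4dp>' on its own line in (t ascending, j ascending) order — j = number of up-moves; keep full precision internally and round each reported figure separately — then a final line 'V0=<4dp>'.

(0,0): Delta=0.0045 Bond=0.3202
(1,0): Delta=0.0289 Bond=-1.0311
(1,1): Delta=0.0000 Bond=0.8475
V0=0.6733

No-arbitrage ⇒ martingale measure with p* = (R−d)/(u−d) = 0.7500.
Terminal values V(2,·): V(2,0)=0.0000, V(2,1)=1.0000, V(2,2)=1.0000
  t=1,j=0: stock 57.6700 → up 76.7011 (V=1.0000), down 42.0991 (V=0.0000). Price 0.6356; hedge Δ=0.0289, bond B=-1.0311.
  t=1,j=1: stock 105.0700 → up 139.7431 (V=1.0000), down 76.7011 (V=1.0000). Price 0.8475; hedge Δ=0.0000, bond B=0.8475.
  t=0,j=0: stock 79.0000 → up 105.0700 (V=0.8475), down 57.6700 (V=0.6356). Price 0.6733; hedge Δ=0.0045, bond B=0.3202.
Check: Δ(0,0)·S0 + B(0,0) = 0.6733 = V0.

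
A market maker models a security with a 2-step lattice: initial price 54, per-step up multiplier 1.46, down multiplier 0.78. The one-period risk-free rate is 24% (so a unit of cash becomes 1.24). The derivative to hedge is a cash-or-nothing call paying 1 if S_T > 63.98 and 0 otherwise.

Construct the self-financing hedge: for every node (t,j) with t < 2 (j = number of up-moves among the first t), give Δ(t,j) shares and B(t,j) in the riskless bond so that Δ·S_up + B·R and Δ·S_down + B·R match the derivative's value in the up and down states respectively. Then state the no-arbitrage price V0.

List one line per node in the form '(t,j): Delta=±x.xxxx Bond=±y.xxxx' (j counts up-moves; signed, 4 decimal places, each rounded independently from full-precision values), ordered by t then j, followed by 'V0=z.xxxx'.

(0,0): Delta=0.0149 Bond=-0.5047
(1,0): Delta=0.0000 Bond=0.0000
(1,1): Delta=0.0187 Bond=-0.9250
V0=0.2976

Risk-neutral probability p* = (R−d)/(u−d) = (1.24−0.78)/(1.46−0.78) = 0.6765.
Terminal values V(2,·): V(2,0)=0.0000, V(2,1)=0.0000, V(2,2)=1.0000
Node (1,0) S=42.1200: V=(p*·0.0000+(1−p*)·0.0000)/1.24=0.0000; Δ=(0.0000−0.0000)/(61.4952−32.8536)=0.0000; B=V−Δ·S=0.0000
Node (1,1) S=78.8400: V=(p*·1.0000+(1−p*)·0.0000)/1.24=0.5455; Δ=(1.0000−0.0000)/(115.1064−61.4952)=0.0187; B=V−Δ·S=-0.9250
Node (0,0) S=54.0000: V=(p*·0.5455+(1−p*)·0.0000)/1.24=0.2976; Δ=(0.5455−0.0000)/(78.8400−42.1200)=0.0149; B=V−Δ·S=-0.5047
The time-0 hedge costs 0.2976, which is the no-arbitrage price.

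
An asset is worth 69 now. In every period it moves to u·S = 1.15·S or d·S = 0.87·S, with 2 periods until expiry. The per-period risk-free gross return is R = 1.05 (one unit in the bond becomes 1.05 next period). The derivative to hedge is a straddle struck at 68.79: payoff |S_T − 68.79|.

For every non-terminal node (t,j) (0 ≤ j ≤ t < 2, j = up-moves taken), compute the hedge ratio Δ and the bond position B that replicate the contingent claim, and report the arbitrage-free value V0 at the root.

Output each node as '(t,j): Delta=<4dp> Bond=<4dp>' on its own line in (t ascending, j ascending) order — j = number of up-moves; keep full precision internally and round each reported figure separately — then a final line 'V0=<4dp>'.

Risk-neutral probability p* = (R−d)/(u−d) = (1.05−0.87)/(1.15−0.87) = 0.6429.
At expiry t=2: V(2,0)=16.5639, V(2,1)=0.2445, V(2,2)=22.4625
  t=1,j=0: stock 60.0300 → up 69.0345 (V=0.2445), down 52.2261 (V=16.5639). Price 5.7837; hedge Δ=-0.9709, bond B=64.0672.
  t=1,j=1: stock 79.3500 → up 91.2525 (V=22.4625), down 69.0345 (V=0.2445). Price 13.8357; hedge Δ=1.0000, bond B=-65.5143.
  t=0,j=0: stock 69.0000 → up 79.3500 (V=13.8357), down 60.0300 (V=5.7837). Price 10.4381; hedge Δ=0.4168, bond B=-18.3192.
Root portfolio cost Δ·69+B reproduces V0=10.4381.

(0,0): Delta=0.4168 Bond=-18.3192
(1,0): Delta=-0.9709 Bond=64.0672
(1,1): Delta=1.0000 Bond=-65.5143
V0=10.4381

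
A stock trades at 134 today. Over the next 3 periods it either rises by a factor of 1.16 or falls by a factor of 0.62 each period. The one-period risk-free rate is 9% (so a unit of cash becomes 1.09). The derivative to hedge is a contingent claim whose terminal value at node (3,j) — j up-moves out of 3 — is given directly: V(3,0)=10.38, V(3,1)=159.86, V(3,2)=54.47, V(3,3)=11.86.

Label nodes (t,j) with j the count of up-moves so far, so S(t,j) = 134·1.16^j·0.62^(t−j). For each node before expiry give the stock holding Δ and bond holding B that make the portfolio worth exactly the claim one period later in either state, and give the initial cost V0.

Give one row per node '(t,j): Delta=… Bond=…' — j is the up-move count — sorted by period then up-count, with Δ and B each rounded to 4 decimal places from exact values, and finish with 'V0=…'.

Under the risk-neutral measure, an up-move has probability p* = (R−d)/(u−d) = 0.8704 and values discount at R = 1.09.
Terminal values V(3,·): V(3,0)=10.3800, V(3,1)=159.8600, V(3,2)=54.4700, V(3,3)=11.8600
  t=2,j=0: stock 51.5096 → up 59.7511 (V=159.8600), down 31.9360 (V=10.3800). Price 128.8835; hedge Δ=5.3740, bond B=-147.9314.
  t=2,j=1: stock 96.3728 → up 111.7924 (V=54.4700), down 59.7511 (V=159.8600). Price 62.5061; hedge Δ=-2.0251, bond B=257.6728.
  t=2,j=2: stock 180.3104 → up 209.1601 (V=11.8600), down 111.7924 (V=54.4700). Price 15.9482; hedge Δ=-0.4376, bond B=94.8556.
  t=1,j=0: stock 83.0800 → up 96.3728 (V=62.5061), down 51.5096 (V=128.8835). Price 65.2391; hedge Δ=-1.4795, bond B=188.1601.
  t=1,j=1: stock 155.4400 → up 180.3104 (V=15.9482), down 96.3728 (V=62.5061). Price 20.1683; hedge Δ=-0.5547, bond B=106.3867.
  t=0,j=0: stock 134.0000 → up 155.4400 (V=20.1683), down 83.0800 (V=65.2391). Price 23.8631; hedge Δ=-0.6229, bond B=107.3275.
Root portfolio cost Δ·134+B reproduces V0=23.8631.

(0,0): Delta=-0.6229 Bond=107.3275
(1,0): Delta=-1.4795 Bond=188.1601
(1,1): Delta=-0.5547 Bond=106.3867
(2,0): Delta=5.3740 Bond=-147.9314
(2,1): Delta=-2.0251 Bond=257.6728
(2,2): Delta=-0.4376 Bond=94.8556
V0=23.8631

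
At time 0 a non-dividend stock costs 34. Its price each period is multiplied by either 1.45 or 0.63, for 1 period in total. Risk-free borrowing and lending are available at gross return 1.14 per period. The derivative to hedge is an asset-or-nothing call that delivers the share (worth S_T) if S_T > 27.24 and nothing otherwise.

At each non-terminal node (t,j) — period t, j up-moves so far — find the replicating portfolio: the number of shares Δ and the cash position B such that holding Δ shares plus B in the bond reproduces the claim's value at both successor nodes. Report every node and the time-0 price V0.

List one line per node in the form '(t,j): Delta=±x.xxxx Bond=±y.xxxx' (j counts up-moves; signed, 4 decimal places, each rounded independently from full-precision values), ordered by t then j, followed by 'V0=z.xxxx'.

(0,0): Delta=1.7683 Bond=-33.2253
V0=26.8967

The replicating-portfolio and risk-neutral prices coincide; use p* = (1.14−0.63)/(1.45−0.63) = 0.6220 for the latter.
Terminal payoffs: V(1,0)=0.0000, V(1,1)=49.3000
  t=0,j=0: stock 34.0000 → up 49.3000 (V=49.3000), down 21.4200 (V=0.0000). Price 26.8967; hedge Δ=1.7683, bond B=-33.2253.
The time-0 hedge costs 26.8967, which is the no-arbitrage price.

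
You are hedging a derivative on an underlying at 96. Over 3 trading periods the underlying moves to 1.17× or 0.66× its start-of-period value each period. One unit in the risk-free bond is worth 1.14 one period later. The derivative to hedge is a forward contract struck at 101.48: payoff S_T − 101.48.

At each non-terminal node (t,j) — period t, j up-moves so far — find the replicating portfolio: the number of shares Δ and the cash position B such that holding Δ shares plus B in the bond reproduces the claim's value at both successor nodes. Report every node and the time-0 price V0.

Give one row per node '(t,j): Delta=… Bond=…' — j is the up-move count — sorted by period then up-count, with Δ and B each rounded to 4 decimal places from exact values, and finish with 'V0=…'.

Since d<R<u, set p* = (R−d)/(u−d) = 0.9412; price each node as the discounted p*-expectation of its children.
Terminal payoffs: V(3,0)=-73.8804, V(3,1)=-52.5534, V(3,2)=-14.7465, V(3,3)=52.2748
  t=2,j=0: stock 41.8176 → up 48.9266 (V=-52.5534), down 27.5996 (V=-73.8804). Price -47.1999; hedge Δ=1.0000, bond B=-89.0175.
  t=2,j=1: stock 74.1312 → up 86.7335 (V=-14.7465), down 48.9266 (V=-52.5534). Price -14.8863; hedge Δ=1.0000, bond B=-89.0175.
  t=2,j=2: stock 131.4144 → up 153.7548 (V=52.2748), down 86.7335 (V=-14.7465). Price 42.3969; hedge Δ=1.0000, bond B=-89.0175.
  t=1,j=0: stock 63.3600 → up 74.1312 (V=-14.8863), down 41.8176 (V=-47.1999). Price -14.7256; hedge Δ=1.0000, bond B=-78.0856.
  t=1,j=1: stock 112.3200 → up 131.4144 (V=42.3969), down 74.1312 (V=-14.8863). Price 34.2344; hedge Δ=1.0000, bond B=-78.0856.
  t=0,j=0: stock 96.0000 → up 112.3200 (V=34.2344), down 63.3600 (V=-14.7256). Price 27.5039; hedge Δ=1.0000, bond B=-68.4961.
Check: Δ(0,0)·S0 + B(0,0) = 27.5039 = V0.

(0,0): Delta=1.0000 Bond=-68.4961
(1,0): Delta=1.0000 Bond=-78.0856
(1,1): Delta=1.0000 Bond=-78.0856
(2,0): Delta=1.0000 Bond=-89.0175
(2,1): Delta=1.0000 Bond=-89.0175
(2,2): Delta=1.0000 Bond=-89.0175
V0=27.5039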